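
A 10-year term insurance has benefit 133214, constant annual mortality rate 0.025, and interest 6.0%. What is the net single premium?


NSP = benefit * sum_{k=0}^{n-1} k_p_x * q * v^(k+1)
With constant q=0.025, v=0.943396
Sum = 0.166618
NSP = 133214 * 0.166618
= 22195.8657


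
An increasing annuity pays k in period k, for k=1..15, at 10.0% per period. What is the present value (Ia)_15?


(Ia)_n = sum_{k=1}^{n} k * v^k, v = 1/(1+i)
v = 0.909091
Sum computed term by term:
(Ia)_15 = 47.7581


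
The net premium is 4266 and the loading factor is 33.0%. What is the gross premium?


Gross = net * (1 + loading)
= 4266 * (1 + 0.33)
= 4266 * 1.33
= 5673.78


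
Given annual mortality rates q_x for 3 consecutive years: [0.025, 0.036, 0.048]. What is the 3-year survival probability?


p_k = 1 - q_k for each year
Survival = product of (1 - q_k)
= 0.975 * 0.964 * 0.952
= 0.8948


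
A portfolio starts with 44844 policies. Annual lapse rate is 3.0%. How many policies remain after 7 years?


remaining = initial * (1 - lapse)^years
= 44844 * (1 - 0.03)^7
= 44844 * 0.807983
= 36233.1827


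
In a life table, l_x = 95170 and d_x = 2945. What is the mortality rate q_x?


q_x = d_x / l_x
= 2945 / 95170
= 0.0309


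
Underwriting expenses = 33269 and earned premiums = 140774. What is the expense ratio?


Expense ratio = expenses / premiums
= 33269 / 140774
= 0.2363


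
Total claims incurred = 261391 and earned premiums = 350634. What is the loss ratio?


Loss ratio = claims / premiums
= 261391 / 350634
= 0.7455


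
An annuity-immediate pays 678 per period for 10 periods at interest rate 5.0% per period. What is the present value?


PV = PMT * (1 - (1+i)^(-n)) / i
= 678 * (1 - (1+0.05)^(-10)) / 0.05
= 678 * (1 - 0.613913) / 0.05
= 678 * 7.721735
= 5235.3363


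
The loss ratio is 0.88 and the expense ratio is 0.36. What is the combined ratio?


Combined ratio = loss ratio + expense ratio
= 0.88 + 0.36
= 1.24


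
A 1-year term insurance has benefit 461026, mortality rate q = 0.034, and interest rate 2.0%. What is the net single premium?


NSP = benefit * q * v
v = 1/(1+i) = 0.980392
NSP = 461026 * 0.034 * 0.980392
= 15367.5333


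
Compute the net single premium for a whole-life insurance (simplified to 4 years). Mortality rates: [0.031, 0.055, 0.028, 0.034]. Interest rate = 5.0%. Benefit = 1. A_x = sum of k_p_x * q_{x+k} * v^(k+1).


v = 0.952381
Year 0: k_p_x=1.0, q=0.031, term=0.029524
Year 1: k_p_x=0.969, q=0.055, term=0.04834
Year 2: k_p_x=0.915705, q=0.028, term=0.022149
Year 3: k_p_x=0.890065, q=0.034, term=0.024897
A_x = 0.1249


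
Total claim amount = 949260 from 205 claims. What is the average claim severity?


severity = total / number
= 949260 / 205
= 4630.5366


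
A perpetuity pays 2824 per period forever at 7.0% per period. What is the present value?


PV = PMT / i
= 2824 / 0.07
= 40342.8571


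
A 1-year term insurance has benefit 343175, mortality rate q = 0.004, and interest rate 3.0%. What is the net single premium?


NSP = benefit * q * v
v = 1/(1+i) = 0.970874
NSP = 343175 * 0.004 * 0.970874
= 1332.7184


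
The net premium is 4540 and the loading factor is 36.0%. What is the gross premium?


Gross = net * (1 + loading)
= 4540 * (1 + 0.36)
= 4540 * 1.36
= 6174.4


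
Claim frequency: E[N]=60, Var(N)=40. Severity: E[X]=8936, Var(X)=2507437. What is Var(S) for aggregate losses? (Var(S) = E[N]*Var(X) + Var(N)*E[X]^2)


Var(S) = E[N]*Var(X) + Var(N)*E[X]^2
= 60*2507437 + 40*8936^2
= 150446220 + 3194083840
= 3.3445e+09


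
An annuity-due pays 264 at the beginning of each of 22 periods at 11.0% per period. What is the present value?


PV_due = PMT * (1-(1+i)^(-n))/i * (1+i)
PV_immediate = 2158.3951
PV_due = 2158.3951 * 1.11
= 2395.8186


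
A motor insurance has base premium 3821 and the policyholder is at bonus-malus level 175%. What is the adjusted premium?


adjusted = base * BM_level / 100
= 3821 * 175 / 100
= 3821 * 1.75
= 6686.75


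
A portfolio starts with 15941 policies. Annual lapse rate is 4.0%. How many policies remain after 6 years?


remaining = initial * (1 - lapse)^years
= 15941 * (1 - 0.04)^6
= 15941 * 0.782758
= 12477.9419


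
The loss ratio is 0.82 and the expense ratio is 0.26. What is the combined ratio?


Combined ratio = loss ratio + expense ratio
= 0.82 + 0.26
= 1.08


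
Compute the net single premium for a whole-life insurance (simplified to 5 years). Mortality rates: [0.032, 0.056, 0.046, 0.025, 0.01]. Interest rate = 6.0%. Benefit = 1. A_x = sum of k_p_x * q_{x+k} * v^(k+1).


v = 0.943396
Year 0: k_p_x=1.0, q=0.032, term=0.030189
Year 1: k_p_x=0.968, q=0.056, term=0.048245
Year 2: k_p_x=0.913792, q=0.046, term=0.035293
Year 3: k_p_x=0.871758, q=0.025, term=0.017263
Year 4: k_p_x=0.849964, q=0.01, term=0.006351
A_x = 0.1373


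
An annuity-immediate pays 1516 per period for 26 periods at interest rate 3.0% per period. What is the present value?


PV = PMT * (1 - (1+i)^(-n)) / i
= 1516 * (1 - (1+0.03)^(-26)) / 0.03
= 1516 * (1 - 0.463695) / 0.03
= 1516 * 17.876842
= 27101.2931


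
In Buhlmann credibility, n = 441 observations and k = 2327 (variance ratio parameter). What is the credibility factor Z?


Z = n / (n + k)
= 441 / (441 + 2327)
= 441 / 2768
= 0.1593


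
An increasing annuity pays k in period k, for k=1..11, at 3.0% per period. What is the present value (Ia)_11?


(Ia)_n = sum_{k=1}^{n} k * v^k, v = 1/(1+i)
v = 0.970874
Sum computed term by term:
(Ia)_11 = 52.7856


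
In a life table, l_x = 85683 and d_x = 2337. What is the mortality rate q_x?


q_x = d_x / l_x
= 2337 / 85683
= 0.0273


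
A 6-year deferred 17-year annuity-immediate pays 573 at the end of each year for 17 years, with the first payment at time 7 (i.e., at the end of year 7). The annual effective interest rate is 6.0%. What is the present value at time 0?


PV at time 6 of the 17-year annuity-immediate:
a_n = 573 * (1-(1+0.06)^(-17))/0.06 = 6003.4698
Discount back 6 years to time 0:
PV = 6003.4698 * (1+0.06)^(-6)
= 6003.4698 * 0.704961
= 4232.2093


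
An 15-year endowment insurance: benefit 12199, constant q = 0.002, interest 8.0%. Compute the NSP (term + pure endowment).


Term component = 206.5155
Pure endowment = 15_p_x * v^15 * benefit = 0.970416 * 0.315242 * 12199 = 3731.8658
NSP = 3938.3813


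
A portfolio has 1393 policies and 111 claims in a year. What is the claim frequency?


frequency = claims / policies
= 111 / 1393
= 0.0797


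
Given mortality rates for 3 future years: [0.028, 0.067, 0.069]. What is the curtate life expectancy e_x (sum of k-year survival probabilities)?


e_x = sum_{k=1}^{n} k_p_x
k_p_x values:
  1_p_x = 0.972
  2_p_x = 0.906876
  3_p_x = 0.844302
e_x = 2.7232


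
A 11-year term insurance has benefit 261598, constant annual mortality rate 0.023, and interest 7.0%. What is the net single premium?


NSP = benefit * sum_{k=0}^{n-1} k_p_x * q * v^(k+1)
With constant q=0.023, v=0.934579
Sum = 0.156349
NSP = 261598 * 0.156349
= 40900.6087


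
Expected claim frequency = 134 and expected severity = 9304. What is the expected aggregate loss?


E[S] = E[N] * E[X]
= 134 * 9304
= 1.2467e+06


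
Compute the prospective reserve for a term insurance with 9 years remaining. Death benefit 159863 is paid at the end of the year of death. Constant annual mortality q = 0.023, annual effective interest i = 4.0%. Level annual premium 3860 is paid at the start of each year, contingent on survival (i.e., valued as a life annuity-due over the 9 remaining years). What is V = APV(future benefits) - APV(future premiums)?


v = 1/(1+i) = 0.961538
APV(future benefits) per unit = sum_{k=0}^{8} k_p_x * q * v^(k+1) = 0.157043
APV(future benefits) = 159863 * 0.157043 = 25105.4379
Life annuity-due factor ä_{x:9} = sum_{k=0}^{8} k_p_x * v^k = 7.101095
APV(future premiums) = 3860 * 7.101095 = 27410.2281
V = 25105.4379 - 27410.2281
= -2304.7902


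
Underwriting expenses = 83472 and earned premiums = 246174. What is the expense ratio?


Expense ratio = expenses / premiums
= 83472 / 246174
= 0.3391


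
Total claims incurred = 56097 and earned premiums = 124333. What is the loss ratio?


Loss ratio = claims / premiums
= 56097 / 124333
= 0.4512


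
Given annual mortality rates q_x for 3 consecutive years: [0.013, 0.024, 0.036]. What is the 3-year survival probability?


p_k = 1 - q_k for each year
Survival = product of (1 - q_k)
= 0.987 * 0.976 * 0.964
= 0.9286


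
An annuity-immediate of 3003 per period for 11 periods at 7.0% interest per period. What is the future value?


FV = PMT * ((1+i)^n - 1) / i
= 3003 * ((1.07)^11 - 1) / 0.07
= 3003 * (2.104852 - 1) / 0.07
= 47398.1488


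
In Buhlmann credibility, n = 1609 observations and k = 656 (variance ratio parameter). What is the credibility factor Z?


Z = n / (n + k)
= 1609 / (1609 + 656)
= 1609 / 2265
= 0.7104


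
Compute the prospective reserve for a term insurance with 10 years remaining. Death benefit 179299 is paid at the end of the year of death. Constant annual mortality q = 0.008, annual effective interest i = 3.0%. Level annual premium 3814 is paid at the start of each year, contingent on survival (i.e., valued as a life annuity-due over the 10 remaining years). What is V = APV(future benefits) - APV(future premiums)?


v = 1/(1+i) = 0.970874
APV(future benefits) per unit = sum_{k=0}^{9} k_p_x * q * v^(k+1) = 0.065965
APV(future benefits) = 179299 * 0.065965 = 11827.5318
Life annuity-due factor ä_{x:10} = sum_{k=0}^{9} k_p_x * v^k = 8.493046
APV(future premiums) = 3814 * 8.493046 = 32392.4788
V = 11827.5318 - 32392.4788
= -20564.947


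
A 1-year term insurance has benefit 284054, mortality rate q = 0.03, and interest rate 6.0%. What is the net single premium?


NSP = benefit * q * v
v = 1/(1+i) = 0.943396
NSP = 284054 * 0.03 * 0.943396
= 8039.2642


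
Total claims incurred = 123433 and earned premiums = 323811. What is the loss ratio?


Loss ratio = claims / premiums
= 123433 / 323811
= 0.3812


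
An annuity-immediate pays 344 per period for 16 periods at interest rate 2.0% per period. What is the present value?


PV = PMT * (1 - (1+i)^(-n)) / i
= 344 * (1 - (1+0.02)^(-16)) / 0.02
= 344 * (1 - 0.728446) / 0.02
= 344 * 13.577709
= 4670.732


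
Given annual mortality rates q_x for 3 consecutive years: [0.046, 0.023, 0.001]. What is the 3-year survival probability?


p_k = 1 - q_k for each year
Survival = product of (1 - q_k)
= 0.954 * 0.977 * 0.999
= 0.9311


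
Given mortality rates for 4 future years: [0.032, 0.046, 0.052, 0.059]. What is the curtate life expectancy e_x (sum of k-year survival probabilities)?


e_x = sum_{k=1}^{n} k_p_x
k_p_x values:
  1_p_x = 0.968
  2_p_x = 0.923472
  3_p_x = 0.875451
  4_p_x = 0.8238
e_x = 3.5907


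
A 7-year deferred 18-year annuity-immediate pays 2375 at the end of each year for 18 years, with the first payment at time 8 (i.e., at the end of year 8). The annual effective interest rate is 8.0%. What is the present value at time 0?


PV at time 7 of the 18-year annuity-immediate:
a_n = 2375 * (1-(1+0.08)^(-18))/0.08 = 22258.2319
Discount back 7 years to time 0:
PV = 22258.2319 * (1+0.08)^(-7)
= 22258.2319 * 0.58349
= 12987.4646


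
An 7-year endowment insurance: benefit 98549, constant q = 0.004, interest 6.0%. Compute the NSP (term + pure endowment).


Term component = 2176.3469
Pure endowment = 7_p_x * v^7 * benefit = 0.972334 * 0.665057 * 98549 = 63727.449
NSP = 65903.7959


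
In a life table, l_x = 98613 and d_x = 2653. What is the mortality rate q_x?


q_x = d_x / l_x
= 2653 / 98613
= 0.0269


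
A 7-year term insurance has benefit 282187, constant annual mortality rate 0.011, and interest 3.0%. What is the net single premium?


NSP = benefit * sum_{k=0}^{n-1} k_p_x * q * v^(k+1)
With constant q=0.011, v=0.970874
Sum = 0.066399
NSP = 282187 * 0.066399
= 18736.9915


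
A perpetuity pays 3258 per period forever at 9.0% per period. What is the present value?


PV = PMT / i
= 3258 / 0.09
= 36200.0


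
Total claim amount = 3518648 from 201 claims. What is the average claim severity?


severity = total / number
= 3518648 / 201
= 17505.7114


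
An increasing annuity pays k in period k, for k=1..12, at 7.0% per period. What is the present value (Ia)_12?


(Ia)_n = sum_{k=1}^{n} k * v^k, v = 1/(1+i)
v = 0.934579
Sum computed term by term:
(Ia)_12 = 45.2933


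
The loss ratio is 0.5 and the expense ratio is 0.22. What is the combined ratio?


Combined ratio = loss ratio + expense ratio
= 0.5 + 0.22
= 0.72


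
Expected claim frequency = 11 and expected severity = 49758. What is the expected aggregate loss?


E[S] = E[N] * E[X]
= 11 * 49758
= 547338


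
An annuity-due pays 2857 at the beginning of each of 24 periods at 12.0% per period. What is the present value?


PV_due = PMT * (1-(1+i)^(-n))/i * (1+i)
PV_immediate = 22239.7903
PV_due = 22239.7903 * 1.12
= 24908.5651


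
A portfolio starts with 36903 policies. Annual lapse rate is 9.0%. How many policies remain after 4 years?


remaining = initial * (1 - lapse)^years
= 36903 * (1 - 0.09)^4
= 36903 * 0.68575
= 25306.2179


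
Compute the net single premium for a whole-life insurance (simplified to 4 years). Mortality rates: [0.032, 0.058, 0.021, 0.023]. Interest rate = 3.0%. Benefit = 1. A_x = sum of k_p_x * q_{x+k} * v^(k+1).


v = 0.970874
Year 0: k_p_x=1.0, q=0.032, term=0.031068
Year 1: k_p_x=0.968, q=0.058, term=0.052921
Year 2: k_p_x=0.911856, q=0.021, term=0.017524
Year 3: k_p_x=0.892707, q=0.023, term=0.018243
A_x = 0.1198


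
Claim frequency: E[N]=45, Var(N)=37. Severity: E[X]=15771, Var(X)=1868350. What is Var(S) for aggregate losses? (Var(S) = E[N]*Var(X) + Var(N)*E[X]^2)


Var(S) = E[N]*Var(X) + Var(N)*E[X]^2
= 45*1868350 + 37*15771^2
= 84075750 + 9202804317
= 9.2869e+09


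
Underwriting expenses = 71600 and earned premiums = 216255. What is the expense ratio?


Expense ratio = expenses / premiums
= 71600 / 216255
= 0.3311


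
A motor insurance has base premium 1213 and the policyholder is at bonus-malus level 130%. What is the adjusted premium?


adjusted = base * BM_level / 100
= 1213 * 130 / 100
= 1213 * 1.3
= 1576.9


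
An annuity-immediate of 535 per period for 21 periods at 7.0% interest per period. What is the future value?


FV = PMT * ((1+i)^n - 1) / i
= 535 * ((1.07)^21 - 1) / 0.07
= 535 * (4.140562 - 1) / 0.07
= 24002.8696


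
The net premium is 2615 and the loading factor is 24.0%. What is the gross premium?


Gross = net * (1 + loading)
= 2615 * (1 + 0.24)
= 2615 * 1.24
= 3242.6


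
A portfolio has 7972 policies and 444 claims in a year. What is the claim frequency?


frequency = claims / policies
= 444 / 7972
= 0.0557


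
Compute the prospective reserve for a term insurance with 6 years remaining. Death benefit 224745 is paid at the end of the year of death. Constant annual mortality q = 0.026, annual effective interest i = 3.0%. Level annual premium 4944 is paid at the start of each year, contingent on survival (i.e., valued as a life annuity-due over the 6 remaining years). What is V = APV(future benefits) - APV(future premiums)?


v = 1/(1+i) = 0.970874
APV(future benefits) per unit = sum_{k=0}^{5} k_p_x * q * v^(k+1) = 0.132303
APV(future benefits) = 224745 * 0.132303 = 29734.3961
Life annuity-due factor ä_{x:6} = sum_{k=0}^{5} k_p_x * v^k = 5.241227
APV(future premiums) = 4944 * 5.241227 = 25912.6257
V = 29734.3961 - 25912.6257
= 3821.7703


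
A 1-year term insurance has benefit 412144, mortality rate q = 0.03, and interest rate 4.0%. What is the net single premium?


NSP = benefit * q * v
v = 1/(1+i) = 0.961538
NSP = 412144 * 0.03 * 0.961538
= 11888.7692


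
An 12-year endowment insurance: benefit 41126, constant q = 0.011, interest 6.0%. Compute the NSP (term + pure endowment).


Term component = 3598.7228
Pure endowment = 12_p_x * v^12 * benefit = 0.8757 * 0.496969 * 41126 = 17897.8798
NSP = 21496.6027


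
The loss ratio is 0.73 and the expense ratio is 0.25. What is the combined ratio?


Combined ratio = loss ratio + expense ratio
= 0.73 + 0.25
= 0.98


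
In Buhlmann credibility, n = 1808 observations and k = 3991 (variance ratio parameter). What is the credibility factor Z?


Z = n / (n + k)
= 1808 / (1808 + 3991)
= 1808 / 5799
= 0.3118


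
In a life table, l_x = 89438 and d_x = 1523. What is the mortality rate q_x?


q_x = d_x / l_x
= 1523 / 89438
= 0.017


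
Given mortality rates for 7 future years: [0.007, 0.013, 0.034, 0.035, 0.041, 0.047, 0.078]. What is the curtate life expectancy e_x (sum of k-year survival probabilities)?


e_x = sum_{k=1}^{n} k_p_x
k_p_x values:
  1_p_x = 0.993
  2_p_x = 0.980091
  3_p_x = 0.946768
  4_p_x = 0.913631
  5_p_x = 0.876172
  6_p_x = 0.834992
  7_p_x = 0.769863
e_x = 6.3145


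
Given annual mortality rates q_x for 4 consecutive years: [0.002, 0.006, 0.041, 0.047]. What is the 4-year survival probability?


p_k = 1 - q_k for each year
Survival = product of (1 - q_k)
= 0.998 * 0.994 * 0.959 * 0.953
= 0.9066


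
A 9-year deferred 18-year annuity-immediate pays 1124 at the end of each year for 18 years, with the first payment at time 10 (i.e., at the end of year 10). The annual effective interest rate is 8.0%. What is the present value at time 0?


PV at time 9 of the 18-year annuity-immediate:
a_n = 1124 * (1-(1+0.08)^(-18))/0.08 = 10534.0011
Discount back 9 years to time 0:
PV = 10534.0011 * (1+0.08)^(-9)
= 10534.0011 * 0.500249
= 5269.6232


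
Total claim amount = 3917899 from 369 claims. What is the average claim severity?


severity = total / number
= 3917899 / 369
= 10617.6125


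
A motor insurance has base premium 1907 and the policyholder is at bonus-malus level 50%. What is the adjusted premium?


adjusted = base * BM_level / 100
= 1907 * 50 / 100
= 1907 * 0.5
= 953.5


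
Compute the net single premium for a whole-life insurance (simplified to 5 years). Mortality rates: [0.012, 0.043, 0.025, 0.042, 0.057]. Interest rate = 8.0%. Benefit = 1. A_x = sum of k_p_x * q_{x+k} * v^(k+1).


v = 0.925926
Year 0: k_p_x=1.0, q=0.012, term=0.011111
Year 1: k_p_x=0.988, q=0.043, term=0.036423
Year 2: k_p_x=0.945516, q=0.025, term=0.018765
Year 3: k_p_x=0.921878, q=0.042, term=0.02846
Year 4: k_p_x=0.883159, q=0.057, term=0.034261
A_x = 0.129


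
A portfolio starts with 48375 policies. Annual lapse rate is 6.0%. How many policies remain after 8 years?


remaining = initial * (1 - lapse)^years
= 48375 * (1 - 0.06)^8
= 48375 * 0.609569
= 29487.8974


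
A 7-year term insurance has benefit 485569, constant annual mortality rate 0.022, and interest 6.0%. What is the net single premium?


NSP = benefit * sum_{k=0}^{n-1} k_p_x * q * v^(k+1)
With constant q=0.022, v=0.943396
Sum = 0.115592
NSP = 485569 * 0.115592
= 56128.1009


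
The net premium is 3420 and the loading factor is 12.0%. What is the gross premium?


Gross = net * (1 + loading)
= 3420 * (1 + 0.12)
= 3420 * 1.12
= 3830.4


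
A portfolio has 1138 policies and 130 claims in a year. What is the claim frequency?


frequency = claims / policies
= 130 / 1138
= 0.1142


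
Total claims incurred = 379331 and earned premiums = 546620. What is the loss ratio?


Loss ratio = claims / premiums
= 379331 / 546620
= 0.694


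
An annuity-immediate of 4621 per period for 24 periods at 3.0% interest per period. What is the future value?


FV = PMT * ((1+i)^n - 1) / i
= 4621 * ((1.03)^24 - 1) / 0.03
= 4621 * (2.032794 - 1) / 0.03
= 159084.7189


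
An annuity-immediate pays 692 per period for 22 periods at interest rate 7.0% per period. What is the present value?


PV = PMT * (1 - (1+i)^(-n)) / i
= 692 * (1 - (1+0.07)^(-22)) / 0.07
= 692 * (1 - 0.225713) / 0.07
= 692 * 11.06124
= 7654.3784


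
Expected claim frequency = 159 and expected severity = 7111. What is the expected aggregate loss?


E[S] = E[N] * E[X]
= 159 * 7111
= 1.1306e+06


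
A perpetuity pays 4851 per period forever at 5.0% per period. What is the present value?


PV = PMT / i
= 4851 / 0.05
= 97020.0


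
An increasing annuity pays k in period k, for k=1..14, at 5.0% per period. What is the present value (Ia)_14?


(Ia)_n = sum_{k=1}^{n} k * v^k, v = 1/(1+i)
v = 0.952381
Sum computed term by term:
(Ia)_14 = 66.4524


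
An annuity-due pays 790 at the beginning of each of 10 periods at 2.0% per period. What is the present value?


PV_due = PMT * (1-(1+i)^(-n))/i * (1+i)
PV_immediate = 7096.2422
PV_due = 7096.2422 * 1.02
= 7238.167


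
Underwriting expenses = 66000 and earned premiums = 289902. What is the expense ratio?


Expense ratio = expenses / premiums
= 66000 / 289902
= 0.2277


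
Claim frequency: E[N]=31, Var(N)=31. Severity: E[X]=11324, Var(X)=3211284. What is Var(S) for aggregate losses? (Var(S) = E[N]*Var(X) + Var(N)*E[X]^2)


Var(S) = E[N]*Var(X) + Var(N)*E[X]^2
= 31*3211284 + 31*11324^2
= 99549804 + 3975222256
= 4.0748e+09


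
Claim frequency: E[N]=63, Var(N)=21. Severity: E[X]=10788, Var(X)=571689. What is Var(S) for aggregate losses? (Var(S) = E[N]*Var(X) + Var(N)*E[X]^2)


Var(S) = E[N]*Var(X) + Var(N)*E[X]^2
= 63*571689 + 21*10788^2
= 36016407 + 2443999824
= 2.4800e+09


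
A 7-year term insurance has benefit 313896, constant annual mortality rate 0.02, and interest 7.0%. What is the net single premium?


NSP = benefit * sum_{k=0}^{n-1} k_p_x * q * v^(k+1)
With constant q=0.02, v=0.934579
Sum = 0.102083
NSP = 313896 * 0.102083
= 32043.5534


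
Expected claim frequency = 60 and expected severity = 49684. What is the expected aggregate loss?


E[S] = E[N] * E[X]
= 60 * 49684
= 2.9810e+06


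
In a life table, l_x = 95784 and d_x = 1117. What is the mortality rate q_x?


q_x = d_x / l_x
= 1117 / 95784
= 0.0117


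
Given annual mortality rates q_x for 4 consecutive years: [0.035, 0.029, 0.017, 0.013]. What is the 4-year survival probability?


p_k = 1 - q_k for each year
Survival = product of (1 - q_k)
= 0.965 * 0.971 * 0.983 * 0.987
= 0.9091


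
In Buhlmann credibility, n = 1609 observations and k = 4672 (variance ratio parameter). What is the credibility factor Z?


Z = n / (n + k)
= 1609 / (1609 + 4672)
= 1609 / 6281
= 0.2562


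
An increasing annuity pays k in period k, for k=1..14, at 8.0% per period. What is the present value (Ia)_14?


(Ia)_n = sum_{k=1}^{n} k * v^k, v = 1/(1+i)
v = 0.925926
Sum computed term by term:
(Ia)_14 = 51.7165


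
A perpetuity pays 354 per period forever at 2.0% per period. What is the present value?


PV = PMT / i
= 354 / 0.02
= 17700.0


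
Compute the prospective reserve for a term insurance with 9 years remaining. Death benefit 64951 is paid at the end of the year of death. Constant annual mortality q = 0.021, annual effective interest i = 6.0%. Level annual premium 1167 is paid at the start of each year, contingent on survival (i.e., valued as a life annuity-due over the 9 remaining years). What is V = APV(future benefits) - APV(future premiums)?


v = 1/(1+i) = 0.943396
APV(future benefits) per unit = sum_{k=0}^{8} k_p_x * q * v^(k+1) = 0.132487
APV(future benefits) = 64951 * 0.132487 = 8605.135
Life annuity-due factor ä_{x:9} = sum_{k=0}^{8} k_p_x * v^k = 6.687417
APV(future premiums) = 1167 * 6.687417 = 7804.2158
V = 8605.135 - 7804.2158
= 800.9191


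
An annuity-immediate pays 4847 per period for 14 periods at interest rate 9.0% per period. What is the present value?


PV = PMT * (1 - (1+i)^(-n)) / i
= 4847 * (1 - (1+0.09)^(-14)) / 0.09
= 4847 * (1 - 0.299246) / 0.09
= 4847 * 7.78615
= 37739.4709


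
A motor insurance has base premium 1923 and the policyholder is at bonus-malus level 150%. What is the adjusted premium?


adjusted = base * BM_level / 100
= 1923 * 150 / 100
= 1923 * 1.5
= 2884.5


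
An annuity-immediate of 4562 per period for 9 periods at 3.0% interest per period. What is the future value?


FV = PMT * ((1+i)^n - 1) / i
= 4562 * ((1.03)^9 - 1) / 0.03
= 4562 * (1.304773 - 1) / 0.03
= 46345.8422


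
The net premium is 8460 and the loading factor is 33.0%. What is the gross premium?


Gross = net * (1 + loading)
= 8460 * (1 + 0.33)
= 8460 * 1.33
= 11251.8


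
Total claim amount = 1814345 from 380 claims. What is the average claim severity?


severity = total / number
= 1814345 / 380
= 4774.5921


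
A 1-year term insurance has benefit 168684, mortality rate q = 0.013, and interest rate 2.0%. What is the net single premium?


NSP = benefit * q * v
v = 1/(1+i) = 0.980392
NSP = 168684 * 0.013 * 0.980392
= 2149.8941


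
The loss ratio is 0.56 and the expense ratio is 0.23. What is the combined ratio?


Combined ratio = loss ratio + expense ratio
= 0.56 + 0.23
= 0.79


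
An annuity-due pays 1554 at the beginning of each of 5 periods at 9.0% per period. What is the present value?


PV_due = PMT * (1-(1+i)^(-n))/i * (1+i)
PV_immediate = 6044.5181
PV_due = 6044.5181 * 1.09
= 6588.5247


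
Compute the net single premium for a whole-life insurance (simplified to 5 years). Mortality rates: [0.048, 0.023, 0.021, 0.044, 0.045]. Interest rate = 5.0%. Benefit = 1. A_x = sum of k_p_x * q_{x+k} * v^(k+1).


v = 0.952381
Year 0: k_p_x=1.0, q=0.048, term=0.045714
Year 1: k_p_x=0.952, q=0.023, term=0.01986
Year 2: k_p_x=0.930104, q=0.021, term=0.016873
Year 3: k_p_x=0.910572, q=0.044, term=0.032962
Year 4: k_p_x=0.870507, q=0.045, term=0.030693
A_x = 0.1461


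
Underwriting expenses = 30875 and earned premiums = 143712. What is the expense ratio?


Expense ratio = expenses / premiums
= 30875 / 143712
= 0.2148


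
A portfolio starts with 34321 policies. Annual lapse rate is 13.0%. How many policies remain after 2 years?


remaining = initial * (1 - lapse)^years
= 34321 * (1 - 0.13)^2
= 34321 * 0.7569
= 25977.5649


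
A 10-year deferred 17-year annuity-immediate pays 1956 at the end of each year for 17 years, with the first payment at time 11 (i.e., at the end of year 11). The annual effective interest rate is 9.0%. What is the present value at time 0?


PV at time 10 of the 17-year annuity-immediate:
a_n = 1956 * (1-(1+0.09)^(-17))/0.09 = 16711.343
Discount back 10 years to time 0:
PV = 16711.343 * (1+0.09)^(-10)
= 16711.343 * 0.422411
= 7059.0519


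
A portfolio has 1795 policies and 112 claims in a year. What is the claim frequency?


frequency = claims / policies
= 112 / 1795
= 0.0624


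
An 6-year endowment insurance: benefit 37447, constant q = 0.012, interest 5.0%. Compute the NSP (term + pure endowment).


Term component = 2217.2913
Pure endowment = 6_p_x * v^6 * benefit = 0.930126 * 0.746215 * 37447 = 25990.9949
NSP = 28208.2862


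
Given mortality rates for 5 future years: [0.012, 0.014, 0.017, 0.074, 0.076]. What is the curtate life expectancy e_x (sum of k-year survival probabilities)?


e_x = sum_{k=1}^{n} k_p_x
k_p_x values:
  1_p_x = 0.988
  2_p_x = 0.974168
  3_p_x = 0.957607
  4_p_x = 0.886744
  5_p_x = 0.819352
e_x = 4.6259


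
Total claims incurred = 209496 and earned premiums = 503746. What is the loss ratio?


Loss ratio = claims / premiums
= 209496 / 503746
= 0.4159


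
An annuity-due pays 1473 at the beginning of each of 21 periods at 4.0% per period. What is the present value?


PV_due = PMT * (1-(1+i)^(-n))/i * (1+i)
PV_immediate = 20664.9526
PV_due = 20664.9526 * 1.04
= 21491.5507


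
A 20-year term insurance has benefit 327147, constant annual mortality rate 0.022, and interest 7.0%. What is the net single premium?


NSP = benefit * sum_{k=0}^{n-1} k_p_x * q * v^(k+1)
With constant q=0.022, v=0.934579
Sum = 0.199527
NSP = 327147 * 0.199527
= 65274.5538


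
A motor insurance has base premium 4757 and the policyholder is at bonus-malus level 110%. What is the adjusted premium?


adjusted = base * BM_level / 100
= 4757 * 110 / 100
= 4757 * 1.1
= 5232.7


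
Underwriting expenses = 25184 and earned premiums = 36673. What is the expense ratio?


Expense ratio = expenses / premiums
= 25184 / 36673
= 0.6867


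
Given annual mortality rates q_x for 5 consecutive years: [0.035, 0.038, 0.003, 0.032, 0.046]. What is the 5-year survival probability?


p_k = 1 - q_k for each year
Survival = product of (1 - q_k)
= 0.965 * 0.962 * 0.997 * 0.968 * 0.954
= 0.8547


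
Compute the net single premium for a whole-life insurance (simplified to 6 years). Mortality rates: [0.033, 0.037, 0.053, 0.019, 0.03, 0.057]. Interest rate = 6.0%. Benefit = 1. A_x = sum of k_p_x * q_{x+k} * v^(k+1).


v = 0.943396
Year 0: k_p_x=1.0, q=0.033, term=0.031132
Year 1: k_p_x=0.967, q=0.037, term=0.031843
Year 2: k_p_x=0.931221, q=0.053, term=0.041439
Year 3: k_p_x=0.881866, q=0.019, term=0.013272
Year 4: k_p_x=0.865111, q=0.03, term=0.019394
Year 5: k_p_x=0.839158, q=0.057, term=0.03372
A_x = 0.1708


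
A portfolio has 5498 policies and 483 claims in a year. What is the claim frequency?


frequency = claims / policies
= 483 / 5498
= 0.0879


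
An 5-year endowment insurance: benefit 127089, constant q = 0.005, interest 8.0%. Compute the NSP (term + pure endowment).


Term component = 2513.836
Pure endowment = 5_p_x * v^5 * benefit = 0.975249 * 0.680583 * 127089 = 84353.7878
NSP = 86867.6238


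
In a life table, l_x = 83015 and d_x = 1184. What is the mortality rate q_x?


q_x = d_x / l_x
= 1184 / 83015
= 0.0143


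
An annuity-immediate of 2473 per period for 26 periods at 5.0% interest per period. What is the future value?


FV = PMT * ((1+i)^n - 1) / i
= 2473 * ((1.05)^26 - 1) / 0.05
= 2473 * (3.555673 - 1) / 0.05
= 126403.5711


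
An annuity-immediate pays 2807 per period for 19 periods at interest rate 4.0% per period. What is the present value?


PV = PMT * (1 - (1+i)^(-n)) / i
= 2807 * (1 - (1+0.04)^(-19)) / 0.04
= 2807 * (1 - 0.474642) / 0.04
= 2807 * 13.133939
= 36866.9679


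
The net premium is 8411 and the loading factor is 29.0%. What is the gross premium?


Gross = net * (1 + loading)
= 8411 * (1 + 0.29)
= 8411 * 1.29
= 10850.19


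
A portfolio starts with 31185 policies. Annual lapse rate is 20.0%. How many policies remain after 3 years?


remaining = initial * (1 - lapse)^years
= 31185 * (1 - 0.2)^3
= 31185 * 0.512
= 15966.72


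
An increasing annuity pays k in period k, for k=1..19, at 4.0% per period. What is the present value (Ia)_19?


(Ia)_n = sum_{k=1}^{n} k * v^k, v = 1/(1+i)
v = 0.961538
Sum computed term by term:
(Ia)_19 = 116.0273


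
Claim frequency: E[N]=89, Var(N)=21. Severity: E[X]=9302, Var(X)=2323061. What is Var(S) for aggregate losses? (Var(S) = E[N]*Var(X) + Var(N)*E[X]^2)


Var(S) = E[N]*Var(X) + Var(N)*E[X]^2
= 89*2323061 + 21*9302^2
= 206752429 + 1817071284
= 2.0238e+09


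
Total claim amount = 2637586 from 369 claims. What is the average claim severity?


severity = total / number
= 2637586 / 369
= 7147.9295


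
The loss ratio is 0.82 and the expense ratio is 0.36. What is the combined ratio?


Combined ratio = loss ratio + expense ratio
= 0.82 + 0.36
= 1.18


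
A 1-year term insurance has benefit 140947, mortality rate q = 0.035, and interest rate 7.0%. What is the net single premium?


NSP = benefit * q * v
v = 1/(1+i) = 0.934579
NSP = 140947 * 0.035 * 0.934579
= 4610.4159


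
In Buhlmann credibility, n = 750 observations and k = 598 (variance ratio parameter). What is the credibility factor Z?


Z = n / (n + k)
= 750 / (750 + 598)
= 750 / 1348
= 0.5564


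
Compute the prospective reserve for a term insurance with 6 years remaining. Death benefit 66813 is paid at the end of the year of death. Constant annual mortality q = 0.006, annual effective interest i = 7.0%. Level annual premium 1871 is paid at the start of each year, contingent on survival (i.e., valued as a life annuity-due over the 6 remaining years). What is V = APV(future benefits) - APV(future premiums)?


v = 1/(1+i) = 0.934579
APV(future benefits) per unit = sum_{k=0}^{5} k_p_x * q * v^(k+1) = 0.028207
APV(future benefits) = 66813 * 0.028207 = 1884.5968
Life annuity-due factor ä_{x:6} = sum_{k=0}^{5} k_p_x * v^k = 5.030255
APV(future premiums) = 1871 * 5.030255 = 9411.607
V = 1884.5968 - 9411.607
= -7527.0103


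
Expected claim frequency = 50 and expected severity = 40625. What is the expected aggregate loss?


E[S] = E[N] * E[X]
= 50 * 40625
= 2.0312e+06


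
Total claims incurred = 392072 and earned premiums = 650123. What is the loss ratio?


Loss ratio = claims / premiums
= 392072 / 650123
= 0.6031


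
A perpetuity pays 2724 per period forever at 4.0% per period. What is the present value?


PV = PMT / i
= 2724 / 0.04
= 68100.0


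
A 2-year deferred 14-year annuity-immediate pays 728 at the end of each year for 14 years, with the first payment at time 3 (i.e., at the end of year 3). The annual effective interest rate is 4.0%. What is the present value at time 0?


PV at time 2 of the 14-year annuity-immediate:
a_n = 728 * (1-(1+0.04)^(-14))/0.04 = 7689.9535
Discount back 2 years to time 0:
PV = 7689.9535 * (1+0.04)^(-2)
= 7689.9535 * 0.924556
= 7109.7943


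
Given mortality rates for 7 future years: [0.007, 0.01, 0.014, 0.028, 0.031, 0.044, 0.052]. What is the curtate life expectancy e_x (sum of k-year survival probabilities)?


e_x = sum_{k=1}^{n} k_p_x
k_p_x values:
  1_p_x = 0.993
  2_p_x = 0.98307
  3_p_x = 0.969307
  4_p_x = 0.942166
  5_p_x = 0.912959
  6_p_x = 0.872789
  7_p_x = 0.827404
e_x = 6.5007


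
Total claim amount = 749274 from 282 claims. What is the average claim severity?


severity = total / number
= 749274 / 282
= 2657.0


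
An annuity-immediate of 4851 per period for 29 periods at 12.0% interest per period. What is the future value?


FV = PMT * ((1+i)^n - 1) / i
= 4851 * ((1.12)^29 - 1) / 0.12
= 4851 * (26.74993 - 1) / 0.12
= 1.0409e+06


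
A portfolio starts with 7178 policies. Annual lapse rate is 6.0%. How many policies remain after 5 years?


remaining = initial * (1 - lapse)^years
= 7178 * (1 - 0.06)^5
= 7178 * 0.733904
= 5267.9631


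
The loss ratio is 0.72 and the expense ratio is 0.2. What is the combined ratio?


Combined ratio = loss ratio + expense ratio
= 0.72 + 0.2
= 0.92


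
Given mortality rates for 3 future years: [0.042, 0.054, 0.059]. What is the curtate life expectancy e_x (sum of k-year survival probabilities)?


e_x = sum_{k=1}^{n} k_p_x
k_p_x values:
  1_p_x = 0.958
  2_p_x = 0.906268
  3_p_x = 0.852798
e_x = 2.7171


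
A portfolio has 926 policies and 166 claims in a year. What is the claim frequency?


frequency = claims / policies
= 166 / 926
= 0.1793


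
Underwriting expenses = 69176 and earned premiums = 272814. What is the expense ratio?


Expense ratio = expenses / premiums
= 69176 / 272814
= 0.2536


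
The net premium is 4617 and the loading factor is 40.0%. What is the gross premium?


Gross = net * (1 + loading)
= 4617 * (1 + 0.4)
= 4617 * 1.4
= 6463.8


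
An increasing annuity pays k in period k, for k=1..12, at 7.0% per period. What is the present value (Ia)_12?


(Ia)_n = sum_{k=1}^{n} k * v^k, v = 1/(1+i)
v = 0.934579
Sum computed term by term:
(Ia)_12 = 45.2933


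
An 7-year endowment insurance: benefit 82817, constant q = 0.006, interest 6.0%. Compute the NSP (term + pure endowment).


Term component = 2728.2743
Pure endowment = 7_p_x * v^7 * benefit = 0.958748 * 0.665057 * 82817 = 52805.9826
NSP = 55534.2569


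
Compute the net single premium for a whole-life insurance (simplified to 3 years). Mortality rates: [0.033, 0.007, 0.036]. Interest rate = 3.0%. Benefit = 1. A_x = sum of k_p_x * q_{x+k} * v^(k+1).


v = 0.970874
Year 0: k_p_x=1.0, q=0.033, term=0.032039
Year 1: k_p_x=0.967, q=0.007, term=0.00638
Year 2: k_p_x=0.960231, q=0.036, term=0.031635
A_x = 0.0701


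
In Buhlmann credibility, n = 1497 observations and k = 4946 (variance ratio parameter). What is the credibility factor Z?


Z = n / (n + k)
= 1497 / (1497 + 4946)
= 1497 / 6443
= 0.2323


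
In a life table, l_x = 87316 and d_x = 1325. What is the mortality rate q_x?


q_x = d_x / l_x
= 1325 / 87316
= 0.0152


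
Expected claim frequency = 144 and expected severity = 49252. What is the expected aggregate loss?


E[S] = E[N] * E[X]
= 144 * 49252
= 7.0923e+06


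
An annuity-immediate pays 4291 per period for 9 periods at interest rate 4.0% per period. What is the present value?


PV = PMT * (1 - (1+i)^(-n)) / i
= 4291 * (1 - (1+0.04)^(-9)) / 0.04
= 4291 * (1 - 0.702587) / 0.04
= 4291 * 7.435332
= 31905.0079


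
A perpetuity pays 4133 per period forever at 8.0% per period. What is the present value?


PV = PMT / i
= 4133 / 0.08
= 51662.5


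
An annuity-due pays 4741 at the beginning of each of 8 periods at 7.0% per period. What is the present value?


PV_due = PMT * (1-(1+i)^(-n))/i * (1+i)
PV_immediate = 28309.9262
PV_due = 28309.9262 * 1.07
= 30291.6211


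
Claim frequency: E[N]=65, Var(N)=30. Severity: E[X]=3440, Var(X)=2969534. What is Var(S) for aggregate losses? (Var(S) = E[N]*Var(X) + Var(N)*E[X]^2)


Var(S) = E[N]*Var(X) + Var(N)*E[X]^2
= 65*2969534 + 30*3440^2
= 193019710 + 355008000
= 5.4803e+08


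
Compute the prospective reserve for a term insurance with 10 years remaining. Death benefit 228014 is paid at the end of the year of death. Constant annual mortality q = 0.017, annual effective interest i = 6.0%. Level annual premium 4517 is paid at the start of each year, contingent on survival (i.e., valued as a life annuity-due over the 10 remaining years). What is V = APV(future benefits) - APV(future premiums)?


v = 1/(1+i) = 0.943396
APV(future benefits) per unit = sum_{k=0}^{9} k_p_x * q * v^(k+1) = 0.116922
APV(future benefits) = 228014 * 0.116922 = 26659.9606
Life annuity-due factor ä_{x:10} = sum_{k=0}^{9} k_p_x * v^k = 7.29046
APV(future premiums) = 4517 * 7.29046 = 32931.008
V = 26659.9606 - 32931.008
= -6271.0474


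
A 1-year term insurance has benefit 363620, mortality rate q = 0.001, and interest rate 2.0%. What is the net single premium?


NSP = benefit * q * v
v = 1/(1+i) = 0.980392
NSP = 363620 * 0.001 * 0.980392
= 356.4902


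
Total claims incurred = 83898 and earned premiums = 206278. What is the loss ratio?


Loss ratio = claims / premiums
= 83898 / 206278
= 0.4067


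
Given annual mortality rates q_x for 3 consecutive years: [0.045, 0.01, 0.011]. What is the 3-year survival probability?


p_k = 1 - q_k for each year
Survival = product of (1 - q_k)
= 0.955 * 0.99 * 0.989
= 0.9351


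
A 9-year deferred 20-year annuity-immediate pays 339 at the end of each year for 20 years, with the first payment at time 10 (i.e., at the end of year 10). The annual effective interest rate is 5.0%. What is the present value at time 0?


PV at time 9 of the 20-year annuity-immediate:
a_n = 339 * (1-(1+0.05)^(-20))/0.05 = 4224.6893
Discount back 9 years to time 0:
PV = 4224.6893 * (1+0.05)^(-9)
= 4224.6893 * 0.644609
= 2723.2724


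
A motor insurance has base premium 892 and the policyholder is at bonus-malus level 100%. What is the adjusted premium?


adjusted = base * BM_level / 100
= 892 * 100 / 100
= 892 * 1.0
= 892.0


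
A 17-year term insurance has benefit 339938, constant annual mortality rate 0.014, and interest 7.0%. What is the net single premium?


NSP = benefit * sum_{k=0}^{n-1} k_p_x * q * v^(k+1)
With constant q=0.014, v=0.934579
Sum = 0.125149
NSP = 339938 * 0.125149
= 42542.9285


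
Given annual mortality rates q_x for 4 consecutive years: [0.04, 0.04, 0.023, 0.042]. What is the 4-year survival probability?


p_k = 1 - q_k for each year
Survival = product of (1 - q_k)
= 0.96 * 0.96 * 0.977 * 0.958
= 0.8626
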